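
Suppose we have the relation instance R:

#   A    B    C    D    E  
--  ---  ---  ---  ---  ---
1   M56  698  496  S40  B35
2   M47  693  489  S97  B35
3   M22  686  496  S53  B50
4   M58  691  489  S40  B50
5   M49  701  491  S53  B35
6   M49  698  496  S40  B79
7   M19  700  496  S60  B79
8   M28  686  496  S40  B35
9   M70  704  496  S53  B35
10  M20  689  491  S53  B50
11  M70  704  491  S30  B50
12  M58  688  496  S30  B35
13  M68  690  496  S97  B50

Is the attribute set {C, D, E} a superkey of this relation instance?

No

Rows 1 and 8 have the same {C, D, E} value (C=496, D=S40, E=B35) but are distinct tuples, so {C, D, E} does not determine every attribute — not a superkey.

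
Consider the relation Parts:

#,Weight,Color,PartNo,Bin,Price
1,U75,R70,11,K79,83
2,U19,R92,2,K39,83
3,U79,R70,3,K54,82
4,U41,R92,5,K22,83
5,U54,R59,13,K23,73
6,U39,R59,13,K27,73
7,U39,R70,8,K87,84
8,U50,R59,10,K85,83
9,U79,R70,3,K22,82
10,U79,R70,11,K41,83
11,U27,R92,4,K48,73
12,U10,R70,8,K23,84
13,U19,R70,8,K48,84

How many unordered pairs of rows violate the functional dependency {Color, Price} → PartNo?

1

(Color=R70, Price=83): all 2 rows agree on PartNo — 0 pairs.
(Color=R92, Price=83): violating pairs (2,4) — 1 pair.
(Color=R70, Price=82): all 2 rows agree on PartNo — 0 pairs.
(Color=R59, Price=73): all 2 rows agree on PartNo — 0 pairs.
(Color=R70, Price=84): all 3 rows agree on PartNo — 0 pairs.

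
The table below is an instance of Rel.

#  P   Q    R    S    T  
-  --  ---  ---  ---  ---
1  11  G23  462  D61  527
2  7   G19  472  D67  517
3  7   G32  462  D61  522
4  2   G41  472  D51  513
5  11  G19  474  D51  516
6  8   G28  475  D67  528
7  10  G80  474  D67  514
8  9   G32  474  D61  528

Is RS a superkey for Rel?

No

Rows 1 and 3 have the same RS value (R=462, S=D61) but are distinct tuples, so RS does not determine every attribute — not a superkey.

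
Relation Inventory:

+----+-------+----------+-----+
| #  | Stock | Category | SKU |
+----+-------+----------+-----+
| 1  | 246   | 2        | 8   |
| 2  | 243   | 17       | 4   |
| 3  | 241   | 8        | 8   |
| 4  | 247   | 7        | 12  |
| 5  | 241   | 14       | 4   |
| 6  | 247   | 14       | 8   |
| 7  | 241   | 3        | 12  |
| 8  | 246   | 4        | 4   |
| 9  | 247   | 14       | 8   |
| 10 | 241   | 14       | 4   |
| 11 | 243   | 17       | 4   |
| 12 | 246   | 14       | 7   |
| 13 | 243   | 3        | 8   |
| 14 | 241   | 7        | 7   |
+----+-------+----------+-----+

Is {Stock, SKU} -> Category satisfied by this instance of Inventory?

Yes

(Stock=246, SKU=8): row 1 → Category = 2 ✓
(Stock=243, SKU=4): rows 2, 11 → Category = 17, 17 ✓
(Stock=241, SKU=8): row 3 → Category = 8 ✓
(Stock=247, SKU=12): row 4 → Category = 7 ✓
(Stock=241, SKU=4): rows 5, 10 → Category = 14, 14 ✓
(Stock=247, SKU=8): rows 6, 9 → Category = 14, 14 ✓
(Stock=241, SKU=12): row 7 → Category = 3 ✓
(Stock=246, SKU=4): row 8 → Category = 4 ✓
(Stock=246, SKU=7): row 12 → Category = 14 ✓
(Stock=243, SKU=8): row 13 → Category = 3 ✓
(Stock=241, SKU=7): row 14 → Category = 7 ✓
Every {Stock, SKU} value is associated with a single Category value, so {Stock, SKU} -> Category holds.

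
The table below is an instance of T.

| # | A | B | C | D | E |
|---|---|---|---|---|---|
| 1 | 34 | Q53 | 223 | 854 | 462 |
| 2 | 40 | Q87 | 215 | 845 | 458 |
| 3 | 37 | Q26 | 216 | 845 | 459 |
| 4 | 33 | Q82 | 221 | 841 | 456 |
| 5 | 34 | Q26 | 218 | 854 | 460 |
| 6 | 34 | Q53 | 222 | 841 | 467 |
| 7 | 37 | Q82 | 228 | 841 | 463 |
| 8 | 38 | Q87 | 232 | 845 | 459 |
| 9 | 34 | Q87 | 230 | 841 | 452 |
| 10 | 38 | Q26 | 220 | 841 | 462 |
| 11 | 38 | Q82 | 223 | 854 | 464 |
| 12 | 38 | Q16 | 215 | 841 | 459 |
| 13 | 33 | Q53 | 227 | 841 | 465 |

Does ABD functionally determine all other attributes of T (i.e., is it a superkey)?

Yes

All 13 rows have distinct ABD values, so ABD → (all attributes) holds and ABD is a superkey.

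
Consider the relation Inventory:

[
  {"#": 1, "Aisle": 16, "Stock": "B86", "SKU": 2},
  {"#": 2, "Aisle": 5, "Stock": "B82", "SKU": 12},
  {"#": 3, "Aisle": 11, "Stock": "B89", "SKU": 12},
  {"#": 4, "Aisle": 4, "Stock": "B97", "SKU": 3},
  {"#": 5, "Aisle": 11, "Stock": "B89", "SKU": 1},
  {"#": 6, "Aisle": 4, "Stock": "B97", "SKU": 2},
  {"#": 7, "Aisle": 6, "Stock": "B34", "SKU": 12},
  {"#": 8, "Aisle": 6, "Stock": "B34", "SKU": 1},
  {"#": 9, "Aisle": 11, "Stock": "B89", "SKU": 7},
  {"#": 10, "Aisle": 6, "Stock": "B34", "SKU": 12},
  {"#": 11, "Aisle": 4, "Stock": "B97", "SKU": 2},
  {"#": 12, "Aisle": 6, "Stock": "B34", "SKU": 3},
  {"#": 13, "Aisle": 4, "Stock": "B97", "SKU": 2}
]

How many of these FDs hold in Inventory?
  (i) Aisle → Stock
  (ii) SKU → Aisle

1

(i) Aisle → Stock: every LHS value maps to a single RHS value — holds.
(ii) SKU → Aisle: SKU=2: rows 1, 6, 11, 13 → Aisle takes values {16, 4} — violation; SKU=12: rows 2, 3, 7, 10 → Aisle takes values {5, 11, 6} — violation; SKU=3: rows 4, 12 → Aisle takes values {4, 6} — violation; SKU=1: rows 5, 8 → Aisle takes values {11, 6} — violation — fails.
1 of the 2 dependencies holds.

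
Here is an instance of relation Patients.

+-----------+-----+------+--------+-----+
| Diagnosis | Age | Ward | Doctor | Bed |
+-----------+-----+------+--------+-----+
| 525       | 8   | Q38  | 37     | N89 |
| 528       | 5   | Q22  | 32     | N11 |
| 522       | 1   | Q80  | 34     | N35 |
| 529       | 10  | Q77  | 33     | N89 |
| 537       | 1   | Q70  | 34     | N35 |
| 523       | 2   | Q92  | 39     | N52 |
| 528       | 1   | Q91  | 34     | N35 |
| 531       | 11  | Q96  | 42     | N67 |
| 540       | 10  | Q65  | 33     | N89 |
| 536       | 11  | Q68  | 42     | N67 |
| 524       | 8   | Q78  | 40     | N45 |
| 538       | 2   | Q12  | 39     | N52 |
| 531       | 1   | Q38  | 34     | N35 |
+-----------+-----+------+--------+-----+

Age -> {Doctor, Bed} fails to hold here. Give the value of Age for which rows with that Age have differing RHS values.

Age=8: 2 rows → {Doctor,Bed} takes values {(37, N89), (40, N45)} — violation
Age=5: 1 row → {Doctor,Bed} = (32, N11) ✓
Age=1: 4 rows → {Doctor,Bed} = (34, N35), (34, N35), (34, N35), (34, N35) ✓
Age=10: 2 rows → {Doctor,Bed} = (33, N89), (33, N89) ✓
Age=2: 2 rows → {Doctor,Bed} = (39, N52), (39, N52) ✓
Age=11: 2 rows → {Doctor,Bed} = (42, N67), (42, N67) ✓
The only Age value with inconsistent RHS is Age=8.

8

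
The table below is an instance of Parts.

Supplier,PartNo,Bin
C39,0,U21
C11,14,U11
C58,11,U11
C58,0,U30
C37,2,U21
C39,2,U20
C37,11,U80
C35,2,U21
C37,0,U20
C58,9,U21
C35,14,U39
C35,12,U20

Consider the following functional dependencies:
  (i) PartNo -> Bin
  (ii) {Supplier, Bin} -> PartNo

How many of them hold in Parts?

(i) PartNo -> Bin: PartNo=0: 3 rows → Bin takes values {U21, U30, U20} — violation; PartNo=14: 2 rows → Bin takes values {U11, U39} — violation; PartNo=11: 2 rows → Bin takes values {U11, U80} — violation; PartNo=2: 3 rows → Bin takes values {U21, U20} — violation — fails.
(ii) {Supplier, Bin} -> PartNo: every LHS value maps to a single RHS value — holds.
1 of the 2 dependencies holds.

1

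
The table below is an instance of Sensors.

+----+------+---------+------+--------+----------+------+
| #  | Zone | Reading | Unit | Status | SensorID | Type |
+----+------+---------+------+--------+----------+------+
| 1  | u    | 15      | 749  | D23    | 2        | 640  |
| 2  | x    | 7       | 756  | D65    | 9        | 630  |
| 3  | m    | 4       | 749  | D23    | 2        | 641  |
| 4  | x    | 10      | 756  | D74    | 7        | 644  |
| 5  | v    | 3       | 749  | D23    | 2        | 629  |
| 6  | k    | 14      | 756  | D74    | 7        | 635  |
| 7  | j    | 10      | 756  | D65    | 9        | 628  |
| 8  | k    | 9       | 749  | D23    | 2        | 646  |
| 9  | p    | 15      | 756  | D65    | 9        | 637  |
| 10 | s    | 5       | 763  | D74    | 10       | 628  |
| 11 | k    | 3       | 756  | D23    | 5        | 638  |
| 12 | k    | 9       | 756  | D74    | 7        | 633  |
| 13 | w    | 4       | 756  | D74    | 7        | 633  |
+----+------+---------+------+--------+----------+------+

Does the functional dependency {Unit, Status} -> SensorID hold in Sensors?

Yes

(Unit=749, Status=D23): rows 1, 3, 5, 8 → SensorID = 2, 2, 2, 2 ✓
(Unit=756, Status=D65): rows 2, 7, 9 → SensorID = 9, 9, 9 ✓
(Unit=756, Status=D74): rows 4, 6, 12, 13 → SensorID = 7, 7, 7, 7 ✓
(Unit=763, Status=D74): row 10 → SensorID = 10 ✓
(Unit=756, Status=D23): row 11 → SensorID = 5 ✓
Every {Unit, Status} value is associated with a single SensorID value, so {Unit, Status} -> SensorID holds.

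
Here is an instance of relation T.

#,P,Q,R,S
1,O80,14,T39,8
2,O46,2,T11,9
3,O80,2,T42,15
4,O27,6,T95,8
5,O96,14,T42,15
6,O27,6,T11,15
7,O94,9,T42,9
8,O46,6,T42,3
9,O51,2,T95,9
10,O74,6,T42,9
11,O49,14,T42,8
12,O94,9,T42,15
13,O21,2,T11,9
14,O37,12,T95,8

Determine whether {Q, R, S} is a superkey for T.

No

Rows 2 and 13 have the same {Q, R, S} value (Q=2, R=T11, S=9) but are distinct tuples, so {Q, R, S} does not determine every attribute — not a superkey.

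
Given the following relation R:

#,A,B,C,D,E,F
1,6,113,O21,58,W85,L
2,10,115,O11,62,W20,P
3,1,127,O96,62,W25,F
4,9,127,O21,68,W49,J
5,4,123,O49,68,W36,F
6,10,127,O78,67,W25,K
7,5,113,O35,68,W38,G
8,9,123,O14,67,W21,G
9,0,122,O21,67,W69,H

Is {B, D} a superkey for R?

Yes

All 9 rows have distinct {B, D} values, so {B, D} → (all attributes) holds and {B, D} is a superkey.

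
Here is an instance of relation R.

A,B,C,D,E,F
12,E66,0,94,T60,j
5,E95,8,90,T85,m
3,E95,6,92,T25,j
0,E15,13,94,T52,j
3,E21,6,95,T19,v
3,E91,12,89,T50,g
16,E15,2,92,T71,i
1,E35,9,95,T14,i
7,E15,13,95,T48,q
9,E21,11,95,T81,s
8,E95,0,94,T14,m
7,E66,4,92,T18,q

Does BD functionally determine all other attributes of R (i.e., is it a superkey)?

Two distinct rows share (B=E21, D=95), so BD does not determine every attribute — not a superkey.

No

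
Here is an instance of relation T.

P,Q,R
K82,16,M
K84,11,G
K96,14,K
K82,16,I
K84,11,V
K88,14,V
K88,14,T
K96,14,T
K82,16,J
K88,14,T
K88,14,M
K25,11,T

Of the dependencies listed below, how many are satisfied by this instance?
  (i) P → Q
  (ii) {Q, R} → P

(i) P → Q: every LHS value maps to a single RHS value — holds.
(ii) {Q, R} → P: (Q=14, R=T): 3 rows → P takes values {K88, K96} — violation — fails.
1 of the 2 dependencies holds.

1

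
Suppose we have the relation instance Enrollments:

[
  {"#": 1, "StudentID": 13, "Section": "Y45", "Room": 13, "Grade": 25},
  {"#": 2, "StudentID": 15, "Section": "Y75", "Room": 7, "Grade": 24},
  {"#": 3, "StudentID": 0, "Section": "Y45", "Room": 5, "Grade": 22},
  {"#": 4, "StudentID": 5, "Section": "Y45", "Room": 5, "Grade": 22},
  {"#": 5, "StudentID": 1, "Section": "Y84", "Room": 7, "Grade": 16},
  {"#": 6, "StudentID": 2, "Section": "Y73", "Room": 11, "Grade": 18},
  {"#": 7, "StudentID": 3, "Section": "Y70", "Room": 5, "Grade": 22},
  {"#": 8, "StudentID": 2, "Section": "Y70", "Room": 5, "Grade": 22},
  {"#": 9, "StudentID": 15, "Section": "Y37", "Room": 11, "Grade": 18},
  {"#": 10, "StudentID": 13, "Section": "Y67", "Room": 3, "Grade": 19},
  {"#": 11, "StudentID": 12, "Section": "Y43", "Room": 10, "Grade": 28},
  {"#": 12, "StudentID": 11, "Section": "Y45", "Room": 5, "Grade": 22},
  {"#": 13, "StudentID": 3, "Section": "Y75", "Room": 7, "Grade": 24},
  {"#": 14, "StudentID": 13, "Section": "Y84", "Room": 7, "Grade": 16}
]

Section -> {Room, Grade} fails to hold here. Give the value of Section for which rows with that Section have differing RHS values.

Y45

Section=Y45: rows 1, 3, 4, 12 → {Room,Grade} takes values {(13, 25), (5, 22)} — violation
Section=Y75: rows 2, 13 → {Room,Grade} = (7, 24), (7, 24) ✓
Section=Y84: rows 5, 14 → {Room,Grade} = (7, 16), (7, 16) ✓
Section=Y73: row 6 → {Room,Grade} = (11, 18) ✓
Section=Y70: rows 7, 8 → {Room,Grade} = (5, 22), (5, 22) ✓
Section=Y37: row 9 → {Room,Grade} = (11, 18) ✓
Section=Y67: row 10 → {Room,Grade} = (3, 19) ✓
Section=Y43: row 11 → {Room,Grade} = (10, 28) ✓
The only Section value with inconsistent RHS is Section=Y45.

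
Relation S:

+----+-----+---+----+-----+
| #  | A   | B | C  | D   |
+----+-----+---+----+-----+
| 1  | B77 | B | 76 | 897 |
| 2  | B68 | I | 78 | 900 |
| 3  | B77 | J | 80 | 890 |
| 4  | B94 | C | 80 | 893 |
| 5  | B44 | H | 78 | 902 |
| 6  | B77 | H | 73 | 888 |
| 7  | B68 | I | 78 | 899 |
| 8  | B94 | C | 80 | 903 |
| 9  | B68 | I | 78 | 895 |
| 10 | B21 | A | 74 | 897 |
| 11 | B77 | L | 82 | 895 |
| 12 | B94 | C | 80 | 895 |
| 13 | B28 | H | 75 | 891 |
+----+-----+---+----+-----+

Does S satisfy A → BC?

No

A=B77: rows 1, 3, 6, 11 → {B,C} takes values {(B, 76), (J, 80), (H, 73), (L, 82)} — violation
A=B68: rows 2, 7, 9 → {B,C} = (I, 78), (I, 78), (I, 78) ✓
A=B94: rows 4, 8, 12 → {B,C} = (C, 80), (C, 80), (C, 80) ✓
A=B44: row 5 → {B,C} = (H, 78) ✓
A=B21: row 10 → {B,C} = (A, 74) ✓
A=B28: row 13 → {B,C} = (H, 75) ✓
Two rows agree on A but differ on BC, so A → BC does not hold.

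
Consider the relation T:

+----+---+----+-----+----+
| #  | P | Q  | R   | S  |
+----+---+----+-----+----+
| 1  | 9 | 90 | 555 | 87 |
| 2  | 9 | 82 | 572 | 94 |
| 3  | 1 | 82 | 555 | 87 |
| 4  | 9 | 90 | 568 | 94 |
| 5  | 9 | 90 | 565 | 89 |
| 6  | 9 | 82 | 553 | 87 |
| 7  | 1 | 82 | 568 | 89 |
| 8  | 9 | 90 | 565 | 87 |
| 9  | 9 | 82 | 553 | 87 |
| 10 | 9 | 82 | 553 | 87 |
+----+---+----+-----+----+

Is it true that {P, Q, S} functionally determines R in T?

No

(P=9, Q=90, S=87): rows 1, 8 → R takes values {555, 565} — violation
(P=9, Q=82, S=94): row 2 → R = 572 ✓
(P=1, Q=82, S=87): row 3 → R = 555 ✓
(P=9, Q=90, S=94): row 4 → R = 568 ✓
(P=9, Q=90, S=89): row 5 → R = 565 ✓
(P=9, Q=82, S=87): rows 6, 9, 10 → R = 553, 553, 553 ✓
(P=1, Q=82, S=89): row 7 → R = 568 ✓
Two rows agree on {P, Q, S} but differ on R, so {P, Q, S} → R does not hold.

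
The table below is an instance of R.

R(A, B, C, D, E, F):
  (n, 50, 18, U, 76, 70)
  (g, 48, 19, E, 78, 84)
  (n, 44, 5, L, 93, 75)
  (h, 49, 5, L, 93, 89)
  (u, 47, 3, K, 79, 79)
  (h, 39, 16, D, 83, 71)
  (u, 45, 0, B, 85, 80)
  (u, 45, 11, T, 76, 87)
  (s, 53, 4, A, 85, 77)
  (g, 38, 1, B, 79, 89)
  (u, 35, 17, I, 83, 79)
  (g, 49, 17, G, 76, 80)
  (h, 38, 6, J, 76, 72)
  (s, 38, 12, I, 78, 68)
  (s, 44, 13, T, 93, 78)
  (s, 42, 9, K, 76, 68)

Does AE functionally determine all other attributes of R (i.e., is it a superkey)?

All 16 rows have distinct AE values, so AE → (all attributes) holds and AE is a superkey.

Yes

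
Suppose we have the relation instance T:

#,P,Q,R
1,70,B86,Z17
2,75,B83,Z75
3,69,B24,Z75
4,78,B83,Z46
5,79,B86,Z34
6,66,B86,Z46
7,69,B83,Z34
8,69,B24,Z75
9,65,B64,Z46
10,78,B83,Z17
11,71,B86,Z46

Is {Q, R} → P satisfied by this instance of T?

No

(Q=B86, R=Z17): row 1 → P = 70 ✓
(Q=B83, R=Z75): row 2 → P = 75 ✓
(Q=B24, R=Z75): rows 3, 8 → P = 69, 69 ✓
(Q=B83, R=Z46): row 4 → P = 78 ✓
(Q=B86, R=Z34): row 5 → P = 79 ✓
(Q=B86, R=Z46): rows 6, 11 → P takes values {66, 71} — violation
(Q=B83, R=Z34): row 7 → P = 69 ✓
(Q=B64, R=Z46): row 9 → P = 65 ✓
(Q=B83, R=Z17): row 10 → P = 78 ✓
Two rows agree on {Q, R} but differ on P, so {Q, R} → P does not hold.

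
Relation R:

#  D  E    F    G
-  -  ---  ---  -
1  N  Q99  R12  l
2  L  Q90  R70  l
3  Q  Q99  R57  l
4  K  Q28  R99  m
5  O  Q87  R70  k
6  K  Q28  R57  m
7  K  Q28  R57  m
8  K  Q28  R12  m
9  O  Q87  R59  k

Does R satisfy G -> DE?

G=l: rows 1, 2, 3 → {D,E} takes values {(N, Q99), (L, Q90), (Q, Q99)} — violation
G=m: rows 4, 6, 7, 8 → {D,E} = (K, Q28), (K, Q28), (K, Q28), (K, Q28) ✓
G=k: rows 5, 9 → {D,E} = (O, Q87), (O, Q87) ✓
Two rows agree on G but differ on DE, so G -> DE does not hold.

No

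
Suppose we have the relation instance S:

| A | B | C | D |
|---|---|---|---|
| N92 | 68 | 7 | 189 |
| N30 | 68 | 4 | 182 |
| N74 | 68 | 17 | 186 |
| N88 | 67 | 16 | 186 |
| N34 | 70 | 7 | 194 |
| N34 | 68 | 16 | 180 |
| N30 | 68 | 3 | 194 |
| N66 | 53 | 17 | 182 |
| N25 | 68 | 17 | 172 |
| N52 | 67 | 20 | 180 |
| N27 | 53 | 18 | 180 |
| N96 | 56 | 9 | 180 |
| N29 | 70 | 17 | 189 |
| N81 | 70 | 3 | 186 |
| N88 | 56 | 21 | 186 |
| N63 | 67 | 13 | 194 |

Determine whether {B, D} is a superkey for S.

All 16 rows have distinct {B, D} values, so {B, D} → (all attributes) holds and {B, D} is a superkey.

Yes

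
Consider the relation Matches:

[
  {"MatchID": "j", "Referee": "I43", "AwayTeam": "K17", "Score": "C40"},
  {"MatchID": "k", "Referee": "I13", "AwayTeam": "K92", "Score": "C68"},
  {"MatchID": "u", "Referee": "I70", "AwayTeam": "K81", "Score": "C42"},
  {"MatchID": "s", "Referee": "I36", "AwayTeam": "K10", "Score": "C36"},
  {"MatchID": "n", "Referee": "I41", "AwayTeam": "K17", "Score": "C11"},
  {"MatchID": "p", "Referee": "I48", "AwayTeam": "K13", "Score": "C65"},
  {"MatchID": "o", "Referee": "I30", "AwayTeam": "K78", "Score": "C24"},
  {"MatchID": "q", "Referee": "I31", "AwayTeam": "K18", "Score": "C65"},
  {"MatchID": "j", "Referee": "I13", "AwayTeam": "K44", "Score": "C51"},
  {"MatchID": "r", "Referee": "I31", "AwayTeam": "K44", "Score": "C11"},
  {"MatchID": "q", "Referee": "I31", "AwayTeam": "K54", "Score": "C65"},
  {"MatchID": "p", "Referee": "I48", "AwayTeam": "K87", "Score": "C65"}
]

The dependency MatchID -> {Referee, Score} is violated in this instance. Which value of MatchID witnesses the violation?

MatchID=j: 2 rows → {Referee,Score} takes values {(I43, C40), (I13, C51)} — violation
MatchID=k: 1 row → {Referee,Score} = (I13, C68) ✓
MatchID=u: 1 row → {Referee,Score} = (I70, C42) ✓
MatchID=s: 1 row → {Referee,Score} = (I36, C36) ✓
MatchID=n: 1 row → {Referee,Score} = (I41, C11) ✓
MatchID=p: 2 rows → {Referee,Score} = (I48, C65), (I48, C65) ✓
MatchID=o: 1 row → {Referee,Score} = (I30, C24) ✓
MatchID=q: 2 rows → {Referee,Score} = (I31, C65), (I31, C65) ✓
MatchID=r: 1 row → {Referee,Score} = (I31, C11) ✓
The only MatchID value with inconsistent RHS is MatchID=j.

j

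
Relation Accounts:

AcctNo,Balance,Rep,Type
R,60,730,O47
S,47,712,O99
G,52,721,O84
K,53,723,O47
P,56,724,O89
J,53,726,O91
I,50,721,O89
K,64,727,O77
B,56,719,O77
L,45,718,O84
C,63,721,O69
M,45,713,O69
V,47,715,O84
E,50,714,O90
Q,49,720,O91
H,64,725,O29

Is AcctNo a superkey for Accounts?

Two distinct rows share AcctNo=K, so AcctNo does not determine every attribute — not a superkey.

No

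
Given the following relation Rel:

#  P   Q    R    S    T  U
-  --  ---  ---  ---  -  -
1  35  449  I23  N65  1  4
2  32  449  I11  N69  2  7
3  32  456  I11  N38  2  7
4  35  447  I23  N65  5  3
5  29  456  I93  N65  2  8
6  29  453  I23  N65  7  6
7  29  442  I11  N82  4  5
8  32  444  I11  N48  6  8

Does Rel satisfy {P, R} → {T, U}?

(P=35, R=I23): rows 1, 4 → {T,U} takes values {(1, 4), (5, 3)} — violation
(P=32, R=I11): rows 2, 3, 8 → {T,U} takes values {(2, 7), (6, 8)} — violation
(P=29, R=I93): row 5 → {T,U} = (2, 8) ✓
(P=29, R=I23): row 6 → {T,U} = (7, 6) ✓
(P=29, R=I11): row 7 → {T,U} = (4, 5) ✓
Two rows agree on {P, R} but differ on {T, U}, so {P, R} → {T, U} does not hold.

No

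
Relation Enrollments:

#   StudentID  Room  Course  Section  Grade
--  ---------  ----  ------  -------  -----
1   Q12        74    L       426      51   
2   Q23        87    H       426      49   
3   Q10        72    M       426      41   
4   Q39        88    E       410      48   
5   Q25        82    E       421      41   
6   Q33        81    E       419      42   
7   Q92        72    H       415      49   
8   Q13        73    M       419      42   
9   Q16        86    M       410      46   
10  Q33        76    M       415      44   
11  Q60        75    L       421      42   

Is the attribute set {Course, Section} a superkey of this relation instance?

All 11 rows have distinct {Course, Section} values, so {Course, Section} → (all attributes) holds and {Course, Section} is a superkey.

Yes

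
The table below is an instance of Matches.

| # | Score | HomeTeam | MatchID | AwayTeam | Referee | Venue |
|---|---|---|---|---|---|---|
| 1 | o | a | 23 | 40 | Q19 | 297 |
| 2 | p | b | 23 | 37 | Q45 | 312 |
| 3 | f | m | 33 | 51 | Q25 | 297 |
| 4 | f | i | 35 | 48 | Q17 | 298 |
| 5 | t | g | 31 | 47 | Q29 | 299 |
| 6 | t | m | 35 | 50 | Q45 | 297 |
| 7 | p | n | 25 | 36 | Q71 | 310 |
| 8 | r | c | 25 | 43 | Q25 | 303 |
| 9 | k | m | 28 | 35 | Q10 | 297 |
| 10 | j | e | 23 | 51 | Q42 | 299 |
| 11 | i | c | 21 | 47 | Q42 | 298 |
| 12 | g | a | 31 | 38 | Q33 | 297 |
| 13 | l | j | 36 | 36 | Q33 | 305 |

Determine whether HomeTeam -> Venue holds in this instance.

HomeTeam=a: rows 1, 12 → Venue = 297, 297 ✓
HomeTeam=b: row 2 → Venue = 312 ✓
HomeTeam=m: rows 3, 6, 9 → Venue = 297, 297, 297 ✓
HomeTeam=i: row 4 → Venue = 298 ✓
HomeTeam=g: row 5 → Venue = 299 ✓
HomeTeam=n: row 7 → Venue = 310 ✓
HomeTeam=c: rows 8, 11 → Venue takes values {303, 298} — violation
HomeTeam=e: row 10 → Venue = 299 ✓
HomeTeam=j: row 13 → Venue = 305 ✓
Two rows agree on HomeTeam but differ on Venue, so HomeTeam -> Venue does not hold.

No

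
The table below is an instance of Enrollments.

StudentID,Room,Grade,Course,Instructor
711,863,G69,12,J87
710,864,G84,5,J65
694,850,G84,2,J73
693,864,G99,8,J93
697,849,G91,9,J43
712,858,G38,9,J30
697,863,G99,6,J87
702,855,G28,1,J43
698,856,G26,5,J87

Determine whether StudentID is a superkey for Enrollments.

Two distinct rows share StudentID=697, so StudentID does not determine every attribute — not a superkey.

No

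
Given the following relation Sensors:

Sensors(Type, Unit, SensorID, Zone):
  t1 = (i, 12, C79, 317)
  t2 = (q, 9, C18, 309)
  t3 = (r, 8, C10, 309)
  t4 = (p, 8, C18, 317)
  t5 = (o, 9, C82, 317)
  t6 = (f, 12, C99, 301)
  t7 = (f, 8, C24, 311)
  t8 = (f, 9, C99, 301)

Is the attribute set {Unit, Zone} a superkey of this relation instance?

Yes

All 8 rows have distinct {Unit, Zone} values, so {Unit, Zone} → (all attributes) holds and {Unit, Zone} is a superkey.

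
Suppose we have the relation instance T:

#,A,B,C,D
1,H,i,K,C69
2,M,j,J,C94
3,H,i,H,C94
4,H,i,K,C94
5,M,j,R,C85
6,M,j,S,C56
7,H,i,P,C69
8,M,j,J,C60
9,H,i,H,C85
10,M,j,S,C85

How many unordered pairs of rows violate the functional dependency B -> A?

0

B=i: all 5 rows agree on A — 0 pairs.
B=j: all 5 rows agree on A — 0 pairs.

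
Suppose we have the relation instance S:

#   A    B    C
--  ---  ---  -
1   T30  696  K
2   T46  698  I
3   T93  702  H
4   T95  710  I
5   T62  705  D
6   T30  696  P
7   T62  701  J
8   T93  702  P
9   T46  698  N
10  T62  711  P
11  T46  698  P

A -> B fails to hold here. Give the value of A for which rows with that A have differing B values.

T62

A=T30: rows 1, 6 → B = 696, 696 ✓
A=T46: rows 2, 9, 11 → B = 698, 698, 698 ✓
A=T93: rows 3, 8 → B = 702, 702 ✓
A=T95: row 4 → B = 710 ✓
A=T62: rows 5, 7, 10 → B takes values {705, 701, 711} — violation
The only A value with inconsistent B is A=T62.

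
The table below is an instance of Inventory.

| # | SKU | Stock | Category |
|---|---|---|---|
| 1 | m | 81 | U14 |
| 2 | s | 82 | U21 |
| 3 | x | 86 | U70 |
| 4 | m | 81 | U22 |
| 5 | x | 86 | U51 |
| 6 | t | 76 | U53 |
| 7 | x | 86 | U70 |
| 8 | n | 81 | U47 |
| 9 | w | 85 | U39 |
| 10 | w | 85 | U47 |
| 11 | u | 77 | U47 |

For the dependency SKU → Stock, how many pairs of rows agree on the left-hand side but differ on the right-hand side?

0

SKU=m: all 2 rows agree on Stock — 0 pairs.
SKU=x: all 3 rows agree on Stock — 0 pairs.
SKU=w: all 2 rows agree on Stock — 0 pairs.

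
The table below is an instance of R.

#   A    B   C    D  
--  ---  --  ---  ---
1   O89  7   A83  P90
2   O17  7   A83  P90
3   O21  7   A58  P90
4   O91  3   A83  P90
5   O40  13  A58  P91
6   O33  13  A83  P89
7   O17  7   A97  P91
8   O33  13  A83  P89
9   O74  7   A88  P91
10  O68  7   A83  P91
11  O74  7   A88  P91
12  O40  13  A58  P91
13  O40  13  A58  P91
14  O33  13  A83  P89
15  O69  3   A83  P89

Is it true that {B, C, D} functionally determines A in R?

No

(B=7, C=A83, D=P90): rows 1, 2 → A takes values {O89, O17} — violation
(B=7, C=A58, D=P90): row 3 → A = O21 ✓
(B=3, C=A83, D=P90): row 4 → A = O91 ✓
(B=13, C=A58, D=P91): rows 5, 12, 13 → A = O40, O40, O40 ✓
(B=13, C=A83, D=P89): rows 6, 8, 14 → A = O33, O33, O33 ✓
(B=7, C=A97, D=P91): row 7 → A = O17 ✓
(B=7, C=A88, D=P91): rows 9, 11 → A = O74, O74 ✓
(B=7, C=A83, D=P91): row 10 → A = O68 ✓
(B=3, C=A83, D=P89): row 15 → A = O69 ✓
Two rows agree on {B, C, D} but differ on A, so {B, C, D} -> A does not hold.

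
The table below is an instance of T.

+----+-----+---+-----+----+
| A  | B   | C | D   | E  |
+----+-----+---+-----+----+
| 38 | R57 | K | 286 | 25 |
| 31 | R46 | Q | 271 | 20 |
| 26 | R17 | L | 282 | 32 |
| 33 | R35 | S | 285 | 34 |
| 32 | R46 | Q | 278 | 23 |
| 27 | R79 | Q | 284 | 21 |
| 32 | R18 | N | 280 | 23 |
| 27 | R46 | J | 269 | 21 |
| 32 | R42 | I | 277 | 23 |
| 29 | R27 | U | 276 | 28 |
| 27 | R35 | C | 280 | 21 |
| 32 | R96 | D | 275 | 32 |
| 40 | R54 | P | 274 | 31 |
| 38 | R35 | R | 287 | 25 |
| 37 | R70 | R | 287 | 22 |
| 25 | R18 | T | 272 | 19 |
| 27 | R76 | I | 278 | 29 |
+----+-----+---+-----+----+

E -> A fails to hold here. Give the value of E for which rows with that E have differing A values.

32

E=25: 2 rows → A = 38, 38 ✓
E=20: 1 row → A = 31 ✓
E=32: 2 rows → A takes values {26, 32} — violation
E=34: 1 row → A = 33 ✓
E=23: 3 rows → A = 32, 32, 32 ✓
E=21: 3 rows → A = 27, 27, 27 ✓
E=28: 1 row → A = 29 ✓
E=31: 1 row → A = 40 ✓
E=22: 1 row → A = 37 ✓
E=19: 1 row → A = 25 ✓
E=29: 1 row → A = 27 ✓
The only E value with inconsistent A is E=32.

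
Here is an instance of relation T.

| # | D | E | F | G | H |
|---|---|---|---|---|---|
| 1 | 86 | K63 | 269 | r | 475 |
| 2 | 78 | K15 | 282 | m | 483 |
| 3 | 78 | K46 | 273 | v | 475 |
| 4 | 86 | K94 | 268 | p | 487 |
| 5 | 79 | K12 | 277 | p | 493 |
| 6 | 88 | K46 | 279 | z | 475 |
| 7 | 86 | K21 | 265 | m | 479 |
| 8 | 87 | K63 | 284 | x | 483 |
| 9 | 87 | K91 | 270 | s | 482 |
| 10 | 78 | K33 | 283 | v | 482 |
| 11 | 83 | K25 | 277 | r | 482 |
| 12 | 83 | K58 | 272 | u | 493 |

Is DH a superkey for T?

All 12 rows have distinct DH values, so DH → (all attributes) holds and DH is a superkey.

Yes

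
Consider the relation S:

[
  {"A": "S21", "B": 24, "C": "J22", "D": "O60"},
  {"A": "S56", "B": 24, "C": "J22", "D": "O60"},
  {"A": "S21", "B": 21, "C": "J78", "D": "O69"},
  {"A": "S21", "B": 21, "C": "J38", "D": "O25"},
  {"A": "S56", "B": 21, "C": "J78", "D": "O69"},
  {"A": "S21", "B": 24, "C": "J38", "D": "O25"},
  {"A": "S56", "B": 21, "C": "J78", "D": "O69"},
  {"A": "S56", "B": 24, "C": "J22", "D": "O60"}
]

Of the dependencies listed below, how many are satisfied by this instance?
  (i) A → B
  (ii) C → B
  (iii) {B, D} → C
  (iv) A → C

(i) A → B: A=S21: 4 rows → B takes values {24, 21} — violation; A=S56: 4 rows → B takes values {24, 21} — violation — fails.
(ii) C → B: C=J38: 2 rows → B takes values {21, 24} — violation — fails.
(iii) {B, D} → C: every LHS value maps to a single RHS value — holds.
(iv) A → C: A=S21: 4 rows → C takes values {J22, J78, J38} — violation; A=S56: 4 rows → C takes values {J22, J78} — violation — fails.
1 of the 4 dependencies holds.

1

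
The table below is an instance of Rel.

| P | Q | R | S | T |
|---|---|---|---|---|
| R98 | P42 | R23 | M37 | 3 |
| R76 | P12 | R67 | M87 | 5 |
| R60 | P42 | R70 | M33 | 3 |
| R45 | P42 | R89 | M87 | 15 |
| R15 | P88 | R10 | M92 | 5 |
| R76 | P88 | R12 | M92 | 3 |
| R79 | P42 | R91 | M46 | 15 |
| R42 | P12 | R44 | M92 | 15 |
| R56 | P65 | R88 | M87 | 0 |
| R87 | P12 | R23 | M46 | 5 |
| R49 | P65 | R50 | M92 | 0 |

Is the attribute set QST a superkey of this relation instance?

Yes

All 11 rows have distinct QST values, so QST → (all attributes) holds and QST is a superkey.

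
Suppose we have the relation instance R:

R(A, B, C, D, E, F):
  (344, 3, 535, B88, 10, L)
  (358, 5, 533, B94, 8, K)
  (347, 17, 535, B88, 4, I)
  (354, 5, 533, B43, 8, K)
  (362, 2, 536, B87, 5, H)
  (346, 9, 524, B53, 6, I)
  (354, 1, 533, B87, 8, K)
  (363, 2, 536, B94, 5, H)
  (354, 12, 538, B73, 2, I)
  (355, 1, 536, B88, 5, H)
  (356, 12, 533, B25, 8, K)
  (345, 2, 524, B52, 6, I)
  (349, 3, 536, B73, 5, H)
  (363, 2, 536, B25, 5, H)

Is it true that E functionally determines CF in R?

E=10: 1 row → {C,F} = (535, L) ✓
E=8: 4 rows → {C,F} = (533, K), (533, K), (533, K), (533, K) ✓
E=4: 1 row → {C,F} = (535, I) ✓
E=5: 5 rows → {C,F} = (536, H), (536, H), (536, H), (536, H), (536, H) ✓
E=6: 2 rows → {C,F} = (524, I), (524, I) ✓
E=2: 1 row → {C,F} = (538, I) ✓
Every E value is associated with a single CF value, so E → CF holds.

Yes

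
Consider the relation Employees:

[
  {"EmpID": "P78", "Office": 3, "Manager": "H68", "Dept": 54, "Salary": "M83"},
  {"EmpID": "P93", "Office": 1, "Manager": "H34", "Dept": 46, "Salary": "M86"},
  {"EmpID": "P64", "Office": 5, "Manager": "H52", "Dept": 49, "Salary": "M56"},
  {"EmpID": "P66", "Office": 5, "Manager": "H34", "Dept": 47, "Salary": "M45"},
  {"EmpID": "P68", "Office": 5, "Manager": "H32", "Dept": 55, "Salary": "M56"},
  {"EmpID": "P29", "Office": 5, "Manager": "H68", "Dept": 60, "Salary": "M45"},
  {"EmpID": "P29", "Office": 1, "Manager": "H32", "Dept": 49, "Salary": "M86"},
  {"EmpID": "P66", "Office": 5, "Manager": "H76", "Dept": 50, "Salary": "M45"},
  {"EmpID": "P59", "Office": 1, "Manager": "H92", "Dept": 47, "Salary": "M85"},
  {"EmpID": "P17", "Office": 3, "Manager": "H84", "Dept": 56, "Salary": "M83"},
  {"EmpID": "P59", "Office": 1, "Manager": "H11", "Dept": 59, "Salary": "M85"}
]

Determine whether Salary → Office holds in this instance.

Yes

Salary=M83: 2 rows → Office = 3, 3 ✓
Salary=M86: 2 rows → Office = 1, 1 ✓
Salary=M56: 2 rows → Office = 5, 5 ✓
Salary=M45: 3 rows → Office = 5, 5, 5 ✓
Salary=M85: 2 rows → Office = 1, 1 ✓
Every Salary value is associated with a single Office value, so Salary → Office holds.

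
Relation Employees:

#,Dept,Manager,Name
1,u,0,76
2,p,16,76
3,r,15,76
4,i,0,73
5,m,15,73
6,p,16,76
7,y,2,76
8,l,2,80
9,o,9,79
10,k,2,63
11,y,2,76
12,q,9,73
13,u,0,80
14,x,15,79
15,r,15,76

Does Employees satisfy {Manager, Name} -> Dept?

(Manager=0, Name=76): row 1 → Dept = u ✓
(Manager=16, Name=76): rows 2, 6 → Dept = p, p ✓
(Manager=15, Name=76): rows 3, 15 → Dept = r, r ✓
(Manager=0, Name=73): row 4 → Dept = i ✓
(Manager=15, Name=73): row 5 → Dept = m ✓
(Manager=2, Name=76): rows 7, 11 → Dept = y, y ✓
(Manager=2, Name=80): row 8 → Dept = l ✓
(Manager=9, Name=79): row 9 → Dept = o ✓
(Manager=2, Name=63): row 10 → Dept = k ✓
(Manager=9, Name=73): row 12 → Dept = q ✓
(Manager=0, Name=80): row 13 → Dept = u ✓
(Manager=15, Name=79): row 14 → Dept = x ✓
Every {Manager, Name} value is associated with a single Dept value, so {Manager, Name} -> Dept holds.

Yes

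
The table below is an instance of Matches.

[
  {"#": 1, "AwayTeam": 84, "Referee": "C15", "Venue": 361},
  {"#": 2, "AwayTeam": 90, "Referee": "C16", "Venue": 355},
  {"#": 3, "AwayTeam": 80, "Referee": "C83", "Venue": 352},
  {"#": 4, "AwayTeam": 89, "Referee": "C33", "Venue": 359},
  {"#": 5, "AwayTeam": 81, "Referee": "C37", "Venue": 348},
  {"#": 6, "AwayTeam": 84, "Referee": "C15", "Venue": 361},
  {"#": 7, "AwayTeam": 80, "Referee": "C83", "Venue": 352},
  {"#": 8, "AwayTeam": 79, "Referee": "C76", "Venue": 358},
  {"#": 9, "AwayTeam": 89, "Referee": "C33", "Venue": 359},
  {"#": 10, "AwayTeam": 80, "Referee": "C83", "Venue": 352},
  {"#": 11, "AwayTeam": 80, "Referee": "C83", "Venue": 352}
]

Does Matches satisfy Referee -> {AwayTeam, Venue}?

Yes

Referee=C15: rows 1, 6 → {AwayTeam,Venue} = (84, 361), (84, 361) ✓
Referee=C16: row 2 → {AwayTeam,Venue} = (90, 355) ✓
Referee=C83: rows 3, 7, 10, 11 → {AwayTeam,Venue} = (80, 352), (80, 352), (80, 352), (80, 352) ✓
Referee=C33: rows 4, 9 → {AwayTeam,Venue} = (89, 359), (89, 359) ✓
Referee=C37: row 5 → {AwayTeam,Venue} = (81, 348) ✓
Referee=C76: row 8 → {AwayTeam,Venue} = (79, 358) ✓
Every Referee value is associated with a single {AwayTeam, Venue} value, so Referee -> {AwayTeam, Venue} holds.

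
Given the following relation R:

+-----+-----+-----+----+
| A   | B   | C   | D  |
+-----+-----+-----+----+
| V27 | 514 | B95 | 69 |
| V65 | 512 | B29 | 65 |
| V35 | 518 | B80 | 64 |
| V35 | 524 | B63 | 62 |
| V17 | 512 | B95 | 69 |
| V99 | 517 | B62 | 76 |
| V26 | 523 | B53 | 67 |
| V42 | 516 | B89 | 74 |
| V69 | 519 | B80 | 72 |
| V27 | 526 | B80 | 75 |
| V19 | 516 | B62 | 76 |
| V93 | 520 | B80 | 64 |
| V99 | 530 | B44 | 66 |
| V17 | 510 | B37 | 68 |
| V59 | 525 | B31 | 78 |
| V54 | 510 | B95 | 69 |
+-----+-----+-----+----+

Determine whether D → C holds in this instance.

D=69: 3 rows → C = B95, B95, B95 ✓
D=65: 1 row → C = B29 ✓
D=64: 2 rows → C = B80, B80 ✓
D=62: 1 row → C = B63 ✓
D=76: 2 rows → C = B62, B62 ✓
D=67: 1 row → C = B53 ✓
D=74: 1 row → C = B89 ✓
D=72: 1 row → C = B80 ✓
D=75: 1 row → C = B80 ✓
D=66: 1 row → C = B44 ✓
D=68: 1 row → C = B37 ✓
D=78: 1 row → C = B31 ✓
Every D value is associated with a single C value, so D → C holds.

Yes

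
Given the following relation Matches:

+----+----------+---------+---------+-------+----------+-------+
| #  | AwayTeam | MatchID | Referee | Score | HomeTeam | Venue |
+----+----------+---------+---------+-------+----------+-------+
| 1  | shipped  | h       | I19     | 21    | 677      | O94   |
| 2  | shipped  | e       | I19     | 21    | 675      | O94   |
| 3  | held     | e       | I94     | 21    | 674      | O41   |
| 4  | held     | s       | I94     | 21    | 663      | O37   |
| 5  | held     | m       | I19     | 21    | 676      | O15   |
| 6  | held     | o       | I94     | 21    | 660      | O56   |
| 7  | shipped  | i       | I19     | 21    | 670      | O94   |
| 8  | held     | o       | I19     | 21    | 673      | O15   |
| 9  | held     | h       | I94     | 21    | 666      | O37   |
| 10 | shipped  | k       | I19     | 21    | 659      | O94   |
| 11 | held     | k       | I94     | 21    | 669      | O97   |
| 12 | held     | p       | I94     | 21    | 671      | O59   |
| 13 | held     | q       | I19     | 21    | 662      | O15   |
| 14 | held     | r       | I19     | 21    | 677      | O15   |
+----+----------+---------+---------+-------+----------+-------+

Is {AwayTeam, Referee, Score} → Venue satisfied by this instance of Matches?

(AwayTeam=shipped, Referee=I19, Score=21): rows 1, 2, 7, 10 → Venue = O94, O94, O94, O94 ✓
(AwayTeam=held, Referee=I94, Score=21): rows 3, 4, 6, 9, 11, 12 → Venue takes values {O41, O37, O56, O97, O59} — violation
(AwayTeam=held, Referee=I19, Score=21): rows 5, 8, 13, 14 → Venue = O15, O15, O15, O15 ✓
Two rows agree on {AwayTeam, Referee, Score} but differ on Venue, so {AwayTeam, Referee, Score} → Venue does not hold.

No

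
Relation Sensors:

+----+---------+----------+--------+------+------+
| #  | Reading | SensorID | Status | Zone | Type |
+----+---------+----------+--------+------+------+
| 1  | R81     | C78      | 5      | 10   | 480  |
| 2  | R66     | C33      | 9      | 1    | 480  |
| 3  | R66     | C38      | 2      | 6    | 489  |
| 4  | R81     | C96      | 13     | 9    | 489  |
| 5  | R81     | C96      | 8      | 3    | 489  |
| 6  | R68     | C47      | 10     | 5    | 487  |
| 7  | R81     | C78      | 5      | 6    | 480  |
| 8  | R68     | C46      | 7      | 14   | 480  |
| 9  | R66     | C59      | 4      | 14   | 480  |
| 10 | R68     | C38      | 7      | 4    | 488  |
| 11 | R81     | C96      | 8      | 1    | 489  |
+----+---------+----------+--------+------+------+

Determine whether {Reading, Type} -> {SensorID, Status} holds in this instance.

(Reading=R81, Type=480): rows 1, 7 → {SensorID,Status} = (C78, 5), (C78, 5) ✓
(Reading=R66, Type=480): rows 2, 9 → {SensorID,Status} takes values {(C33, 9), (C59, 4)} — violation
(Reading=R66, Type=489): row 3 → {SensorID,Status} = (C38, 2) ✓
(Reading=R81, Type=489): rows 4, 5, 11 → {SensorID,Status} takes values {(C96, 13), (C96, 8)} — violation
(Reading=R68, Type=487): row 6 → {SensorID,Status} = (C47, 10) ✓
(Reading=R68, Type=480): row 8 → {SensorID,Status} = (C46, 7) ✓
(Reading=R68, Type=488): row 10 → {SensorID,Status} = (C38, 7) ✓
Two rows agree on {Reading, Type} but differ on {SensorID, Status}, so {Reading, Type} -> {SensorID, Status} does not hold.

No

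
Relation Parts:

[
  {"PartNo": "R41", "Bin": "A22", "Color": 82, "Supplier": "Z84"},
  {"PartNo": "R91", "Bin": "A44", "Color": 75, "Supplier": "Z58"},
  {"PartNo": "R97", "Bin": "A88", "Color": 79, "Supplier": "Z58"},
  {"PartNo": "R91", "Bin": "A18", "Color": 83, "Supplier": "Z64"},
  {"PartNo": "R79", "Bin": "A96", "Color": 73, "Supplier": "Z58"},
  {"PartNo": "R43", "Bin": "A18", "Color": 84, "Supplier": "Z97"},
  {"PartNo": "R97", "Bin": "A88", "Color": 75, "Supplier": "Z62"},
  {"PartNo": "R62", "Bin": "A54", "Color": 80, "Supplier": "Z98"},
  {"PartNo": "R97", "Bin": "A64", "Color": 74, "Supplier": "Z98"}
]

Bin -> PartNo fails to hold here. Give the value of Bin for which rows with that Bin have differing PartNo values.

A18

Bin=A22: 1 row → PartNo = R41 ✓
Bin=A44: 1 row → PartNo = R91 ✓
Bin=A88: 2 rows → PartNo = R97, R97 ✓
Bin=A18: 2 rows → PartNo takes values {R91, R43} — violation
Bin=A96: 1 row → PartNo = R79 ✓
Bin=A54: 1 row → PartNo = R62 ✓
Bin=A64: 1 row → PartNo = R97 ✓
The only Bin value with inconsistent PartNo is Bin=A18.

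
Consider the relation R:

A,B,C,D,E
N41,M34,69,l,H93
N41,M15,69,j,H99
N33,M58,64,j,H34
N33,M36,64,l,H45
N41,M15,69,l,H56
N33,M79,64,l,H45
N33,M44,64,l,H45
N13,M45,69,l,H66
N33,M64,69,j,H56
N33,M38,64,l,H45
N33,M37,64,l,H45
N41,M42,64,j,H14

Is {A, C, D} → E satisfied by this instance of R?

(A=N41, C=69, D=l): 2 rows → E takes values {H93, H56} — violation
(A=N41, C=69, D=j): 1 row → E = H99 ✓
(A=N33, C=64, D=j): 1 row → E = H34 ✓
(A=N33, C=64, D=l): 5 rows → E = H45, H45, H45, H45, H45 ✓
(A=N13, C=69, D=l): 1 row → E = H66 ✓
(A=N33, C=69, D=j): 1 row → E = H56 ✓
(A=N41, C=64, D=j): 1 row → E = H14 ✓
Two rows agree on {A, C, D} but differ on E, so {A, C, D} → E does not hold.

No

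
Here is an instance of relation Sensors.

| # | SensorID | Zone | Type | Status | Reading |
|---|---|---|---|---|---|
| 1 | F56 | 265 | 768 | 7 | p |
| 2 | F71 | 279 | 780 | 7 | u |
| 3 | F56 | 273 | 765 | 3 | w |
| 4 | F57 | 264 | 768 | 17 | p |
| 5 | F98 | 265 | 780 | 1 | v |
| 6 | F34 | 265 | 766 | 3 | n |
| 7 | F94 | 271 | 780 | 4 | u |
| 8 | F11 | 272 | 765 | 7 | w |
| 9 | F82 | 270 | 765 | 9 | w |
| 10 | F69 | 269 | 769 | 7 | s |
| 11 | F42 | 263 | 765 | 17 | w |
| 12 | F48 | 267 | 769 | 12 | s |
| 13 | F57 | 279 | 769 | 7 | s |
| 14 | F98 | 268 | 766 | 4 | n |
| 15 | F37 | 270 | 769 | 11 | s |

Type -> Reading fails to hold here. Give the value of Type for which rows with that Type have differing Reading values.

780

Type=768: rows 1, 4 → Reading = p, p ✓
Type=780: rows 2, 5, 7 → Reading takes values {u, v} — violation
Type=765: rows 3, 8, 9, 11 → Reading = w, w, w, w ✓
Type=766: rows 6, 14 → Reading = n, n ✓
Type=769: rows 10, 12, 13, 15 → Reading = s, s, s, s ✓
The only Type value with inconsistent Reading is Type=780.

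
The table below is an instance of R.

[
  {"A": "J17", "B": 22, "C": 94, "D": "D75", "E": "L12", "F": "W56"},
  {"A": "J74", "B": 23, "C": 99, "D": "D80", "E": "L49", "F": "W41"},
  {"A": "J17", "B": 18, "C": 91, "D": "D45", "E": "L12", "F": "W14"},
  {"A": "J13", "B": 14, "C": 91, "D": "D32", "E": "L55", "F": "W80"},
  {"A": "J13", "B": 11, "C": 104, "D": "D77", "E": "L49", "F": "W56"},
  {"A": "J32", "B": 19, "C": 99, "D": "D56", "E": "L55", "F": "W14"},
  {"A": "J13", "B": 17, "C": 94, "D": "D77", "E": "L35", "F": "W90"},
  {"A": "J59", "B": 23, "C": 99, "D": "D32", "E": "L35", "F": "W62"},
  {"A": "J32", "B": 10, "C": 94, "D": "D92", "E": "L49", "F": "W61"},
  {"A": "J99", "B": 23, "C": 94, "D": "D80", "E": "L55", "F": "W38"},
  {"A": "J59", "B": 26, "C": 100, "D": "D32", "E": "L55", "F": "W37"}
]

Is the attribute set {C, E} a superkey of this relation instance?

All 11 rows have distinct {C, E} values, so {C, E} → (all attributes) holds and {C, E} is a superkey.

Yes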